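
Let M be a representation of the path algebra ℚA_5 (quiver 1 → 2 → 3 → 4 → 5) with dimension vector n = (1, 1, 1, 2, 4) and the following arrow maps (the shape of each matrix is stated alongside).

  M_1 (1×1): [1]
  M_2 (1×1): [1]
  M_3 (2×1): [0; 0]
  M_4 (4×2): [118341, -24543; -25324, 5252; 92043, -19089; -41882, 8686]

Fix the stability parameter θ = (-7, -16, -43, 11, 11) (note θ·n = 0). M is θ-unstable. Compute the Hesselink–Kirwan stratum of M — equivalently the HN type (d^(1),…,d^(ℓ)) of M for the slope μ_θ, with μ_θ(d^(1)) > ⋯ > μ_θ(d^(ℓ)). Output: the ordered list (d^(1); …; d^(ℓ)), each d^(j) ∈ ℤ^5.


Via rank(M_{q-1}∘⋯∘M_p): M ≅ I[1,3], I[4,4], I[4,5], I[5,5]^3.
μ_θ-semistable layers: μ^(1)=11; μ^(2)=-22

((0, 0, 0, 2, 4); (1, 1, 1, 0, 0))


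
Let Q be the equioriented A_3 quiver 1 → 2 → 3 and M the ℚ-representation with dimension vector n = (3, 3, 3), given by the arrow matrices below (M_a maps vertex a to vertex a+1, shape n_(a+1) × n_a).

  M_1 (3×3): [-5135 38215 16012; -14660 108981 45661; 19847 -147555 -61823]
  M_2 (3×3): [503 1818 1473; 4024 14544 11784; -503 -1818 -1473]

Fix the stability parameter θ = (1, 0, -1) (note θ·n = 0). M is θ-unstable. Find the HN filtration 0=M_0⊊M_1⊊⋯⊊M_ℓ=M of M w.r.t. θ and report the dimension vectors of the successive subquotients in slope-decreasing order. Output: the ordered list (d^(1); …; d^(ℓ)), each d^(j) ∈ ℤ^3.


Interval decomposition of M: I[1,2]^2, I[1,3], I[3,3]^2.
HN type (ℓ=3): μ^(1)=1/2; μ^(2)=0; μ^(3)=-1

((2, 2, 0); (1, 1, 1); (0, 0, 2))


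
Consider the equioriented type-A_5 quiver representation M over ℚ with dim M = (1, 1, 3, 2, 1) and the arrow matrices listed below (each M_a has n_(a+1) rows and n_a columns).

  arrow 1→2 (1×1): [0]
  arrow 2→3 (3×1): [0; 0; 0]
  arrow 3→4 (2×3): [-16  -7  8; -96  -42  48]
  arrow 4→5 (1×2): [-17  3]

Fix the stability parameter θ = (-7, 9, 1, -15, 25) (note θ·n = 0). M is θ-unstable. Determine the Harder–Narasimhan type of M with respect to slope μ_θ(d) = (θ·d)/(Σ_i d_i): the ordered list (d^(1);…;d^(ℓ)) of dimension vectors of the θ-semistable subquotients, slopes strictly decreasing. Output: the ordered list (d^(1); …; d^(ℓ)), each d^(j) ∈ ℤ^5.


Interval decomposition of M: I[1,1], I[2,2], I[3,3]^2, I[3,5], I[4,4].
HN type (ℓ=5): μ^(1)=25; μ^(2)=9; μ^(3)=1; μ^(4)=-7; μ^(5)=-15

((0, 0, 0, 0, 1); (0, 1, 0, 0, 0); (0, 0, 2, 0, 0); (1, 0, 1, 1, 0); (0, 0, 0, 1, 0))


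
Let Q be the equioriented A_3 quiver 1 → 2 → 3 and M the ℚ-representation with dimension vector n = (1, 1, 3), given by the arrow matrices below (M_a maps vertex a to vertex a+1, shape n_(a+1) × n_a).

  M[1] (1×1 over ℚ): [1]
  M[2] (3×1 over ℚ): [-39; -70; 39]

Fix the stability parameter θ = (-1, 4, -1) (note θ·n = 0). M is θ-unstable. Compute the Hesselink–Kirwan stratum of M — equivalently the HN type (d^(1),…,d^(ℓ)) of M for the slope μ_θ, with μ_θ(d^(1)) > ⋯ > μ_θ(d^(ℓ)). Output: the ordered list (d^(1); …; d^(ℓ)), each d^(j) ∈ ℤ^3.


Barcode: M ≅ I[1,3], I[3,3]^2. HN layers by μ_θ (2 steps, strictly decreasing):
  μ^(1)=3/2; μ^(2)=-1

((0, 1, 1); (1, 0, 2))


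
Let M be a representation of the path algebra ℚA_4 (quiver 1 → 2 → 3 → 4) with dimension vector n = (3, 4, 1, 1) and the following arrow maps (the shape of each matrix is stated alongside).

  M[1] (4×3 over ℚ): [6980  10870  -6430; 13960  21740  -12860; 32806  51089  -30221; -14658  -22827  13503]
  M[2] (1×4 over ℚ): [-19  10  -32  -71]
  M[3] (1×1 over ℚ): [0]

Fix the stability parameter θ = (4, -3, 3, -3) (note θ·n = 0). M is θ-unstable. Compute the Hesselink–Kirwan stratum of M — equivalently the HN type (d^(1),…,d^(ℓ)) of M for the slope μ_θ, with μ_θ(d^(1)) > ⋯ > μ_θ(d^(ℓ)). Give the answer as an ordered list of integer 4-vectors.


Barcode: M ≅ I[1,1]^2, I[1,3], I[2,2]^3, I[4,4]. HN layers by μ_θ (4 steps, strictly decreasing):
  μ^(1)=4; μ^(2)=3; μ^(3)=1/2; μ^(4)=-3

((2, 0, 0, 0); (0, 0, 1, 0); (1, 1, 0, 0); (0, 3, 0, 1))


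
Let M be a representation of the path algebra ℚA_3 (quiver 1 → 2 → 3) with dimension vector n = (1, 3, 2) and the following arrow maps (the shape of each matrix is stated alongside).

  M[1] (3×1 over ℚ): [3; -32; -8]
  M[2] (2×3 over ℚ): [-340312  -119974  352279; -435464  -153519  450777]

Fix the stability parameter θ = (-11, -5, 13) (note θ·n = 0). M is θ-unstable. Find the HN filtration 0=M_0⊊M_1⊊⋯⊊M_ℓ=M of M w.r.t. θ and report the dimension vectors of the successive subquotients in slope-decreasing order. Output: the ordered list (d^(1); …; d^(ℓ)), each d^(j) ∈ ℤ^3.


Barcode: M ≅ I[1,2], I[2,3]^2. HN layers by μ_θ (3 steps, strictly decreasing):
  μ^(1)=13; μ^(2)=-5; μ^(3)=-11

((0, 0, 2); (0, 3, 0); (1, 0, 0))


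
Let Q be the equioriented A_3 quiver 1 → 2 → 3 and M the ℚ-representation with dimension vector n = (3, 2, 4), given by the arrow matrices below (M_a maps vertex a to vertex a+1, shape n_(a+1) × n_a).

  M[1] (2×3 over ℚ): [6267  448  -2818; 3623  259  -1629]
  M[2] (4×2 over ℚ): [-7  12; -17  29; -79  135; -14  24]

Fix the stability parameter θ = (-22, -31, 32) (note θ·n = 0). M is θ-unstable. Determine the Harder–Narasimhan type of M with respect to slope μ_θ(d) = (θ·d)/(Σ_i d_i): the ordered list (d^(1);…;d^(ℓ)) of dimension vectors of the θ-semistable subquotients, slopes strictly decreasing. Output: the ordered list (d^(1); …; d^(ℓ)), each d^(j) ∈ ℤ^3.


Interval decomposition of M: I[1,1], I[1,3]^2, I[3,3]^2.
HN type (ℓ=3): μ^(1)=32; μ^(2)=-22; μ^(3)=-53/2

((0, 0, 4); (1, 0, 0); (2, 2, 0))


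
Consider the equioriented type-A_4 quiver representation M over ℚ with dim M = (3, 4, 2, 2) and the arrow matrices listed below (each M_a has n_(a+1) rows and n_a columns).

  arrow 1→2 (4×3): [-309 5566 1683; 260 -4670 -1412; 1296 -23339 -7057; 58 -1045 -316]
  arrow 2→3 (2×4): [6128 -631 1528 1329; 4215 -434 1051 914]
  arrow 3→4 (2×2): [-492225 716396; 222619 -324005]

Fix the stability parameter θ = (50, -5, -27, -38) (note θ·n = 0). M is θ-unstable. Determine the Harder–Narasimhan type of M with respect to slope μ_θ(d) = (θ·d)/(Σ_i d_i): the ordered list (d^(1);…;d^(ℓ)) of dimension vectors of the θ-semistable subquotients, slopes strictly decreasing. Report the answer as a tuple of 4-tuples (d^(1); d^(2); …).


Barcode: M ≅ I[1,2], I[1,4]^2, I[2,2]. HN layers by μ_θ (2 steps, strictly decreasing):
  μ^(1)=45/2; μ^(2)=-5

((1, 1, 0, 0); (2, 3, 2, 2))


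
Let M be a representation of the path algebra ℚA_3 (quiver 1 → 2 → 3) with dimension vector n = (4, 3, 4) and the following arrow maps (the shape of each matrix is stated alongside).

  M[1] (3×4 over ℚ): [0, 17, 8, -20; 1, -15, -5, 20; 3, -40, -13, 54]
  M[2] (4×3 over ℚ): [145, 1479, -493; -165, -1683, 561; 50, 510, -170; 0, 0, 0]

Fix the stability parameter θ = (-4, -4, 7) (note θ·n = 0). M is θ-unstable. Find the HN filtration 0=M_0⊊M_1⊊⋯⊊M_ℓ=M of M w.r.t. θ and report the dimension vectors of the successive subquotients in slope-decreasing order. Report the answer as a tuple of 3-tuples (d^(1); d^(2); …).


Via rank(M_{q-1}∘⋯∘M_p): M ≅ I[1,1], I[1,2]^2, I[1,3], I[3,3]^3.
μ_θ-semistable layers: μ^(1)=7; μ^(2)=-4

((0, 0, 4); (4, 3, 0))


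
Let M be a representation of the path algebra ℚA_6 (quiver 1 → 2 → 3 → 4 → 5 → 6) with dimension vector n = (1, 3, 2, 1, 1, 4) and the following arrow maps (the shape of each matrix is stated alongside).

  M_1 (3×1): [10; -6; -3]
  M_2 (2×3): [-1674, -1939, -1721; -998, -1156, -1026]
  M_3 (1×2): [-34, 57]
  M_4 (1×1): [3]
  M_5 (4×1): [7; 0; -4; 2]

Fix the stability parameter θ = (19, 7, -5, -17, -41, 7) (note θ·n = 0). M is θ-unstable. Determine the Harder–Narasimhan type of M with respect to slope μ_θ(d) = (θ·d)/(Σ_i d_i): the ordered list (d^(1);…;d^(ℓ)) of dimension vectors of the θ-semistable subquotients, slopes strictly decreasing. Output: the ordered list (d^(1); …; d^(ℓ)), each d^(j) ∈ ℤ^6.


Barcode: M ≅ I[1,3], I[2,2], I[2,6], I[6,6]^3. HN layers by μ_θ (2 steps, strictly decreasing):
  μ^(1)=7; μ^(2)=-14

((1, 2, 1, 0, 0, 4); (0, 1, 1, 1, 1, 0))


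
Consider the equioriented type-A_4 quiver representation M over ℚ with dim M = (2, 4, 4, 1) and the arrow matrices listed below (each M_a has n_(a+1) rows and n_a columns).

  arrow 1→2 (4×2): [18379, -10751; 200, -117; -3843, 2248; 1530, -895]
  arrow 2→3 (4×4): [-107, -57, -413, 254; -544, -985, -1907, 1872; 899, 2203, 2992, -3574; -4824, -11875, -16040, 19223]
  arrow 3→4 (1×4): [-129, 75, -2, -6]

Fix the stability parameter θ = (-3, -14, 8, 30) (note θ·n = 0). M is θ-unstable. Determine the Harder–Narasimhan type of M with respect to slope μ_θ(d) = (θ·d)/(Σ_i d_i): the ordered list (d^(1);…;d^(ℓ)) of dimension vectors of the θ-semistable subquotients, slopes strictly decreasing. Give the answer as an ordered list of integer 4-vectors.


Barcode: M ≅ I[1,3], I[1,4], I[2,3]^2. HN layers by μ_θ (4 steps, strictly decreasing):
  μ^(1)=30; μ^(2)=8; μ^(3)=-17/2; μ^(4)=-14

((0, 0, 0, 1); (0, 0, 4, 0); (2, 2, 0, 0); (0, 2, 0, 0))


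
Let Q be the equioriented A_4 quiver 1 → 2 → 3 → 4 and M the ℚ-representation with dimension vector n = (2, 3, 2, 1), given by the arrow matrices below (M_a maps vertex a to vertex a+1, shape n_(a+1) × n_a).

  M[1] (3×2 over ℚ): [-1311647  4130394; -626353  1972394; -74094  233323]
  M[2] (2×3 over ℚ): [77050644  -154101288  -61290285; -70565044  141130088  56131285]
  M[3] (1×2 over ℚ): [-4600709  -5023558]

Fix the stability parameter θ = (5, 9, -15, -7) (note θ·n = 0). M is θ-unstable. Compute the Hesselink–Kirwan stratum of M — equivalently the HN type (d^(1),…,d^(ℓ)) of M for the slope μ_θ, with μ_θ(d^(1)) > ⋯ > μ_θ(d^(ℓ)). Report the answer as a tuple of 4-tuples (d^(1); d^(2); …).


Interval decomposition of M: I[1,2], I[1,4], I[2,2], I[3,3].
HN type (ℓ=4): μ^(1)=9; μ^(2)=5; μ^(3)=-2; μ^(4)=-15

((0, 2, 0, 0); (1, 0, 0, 0); (1, 1, 1, 1); (0, 0, 1, 0))


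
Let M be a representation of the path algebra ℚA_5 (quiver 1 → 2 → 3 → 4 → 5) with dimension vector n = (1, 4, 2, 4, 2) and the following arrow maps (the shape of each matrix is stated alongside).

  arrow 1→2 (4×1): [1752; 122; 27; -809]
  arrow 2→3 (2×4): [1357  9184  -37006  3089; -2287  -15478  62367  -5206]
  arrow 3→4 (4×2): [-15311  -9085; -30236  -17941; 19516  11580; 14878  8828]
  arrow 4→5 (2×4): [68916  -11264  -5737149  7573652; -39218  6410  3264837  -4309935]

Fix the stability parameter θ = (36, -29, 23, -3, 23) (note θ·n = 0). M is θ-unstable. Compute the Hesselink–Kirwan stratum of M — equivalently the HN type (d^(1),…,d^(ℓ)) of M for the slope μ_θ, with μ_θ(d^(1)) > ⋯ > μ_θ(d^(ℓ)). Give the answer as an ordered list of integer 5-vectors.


Barcode: M ≅ I[1,4], I[2,2]^2, I[2,4], I[4,5]^2. HN layers by μ_θ (5 steps, strictly decreasing):
  μ^(1)=23; μ^(2)=10; μ^(3)=7/2; μ^(4)=-3; μ^(5)=-29

((0, 0, 0, 0, 2); (0, 0, 2, 2, 0); (1, 1, 0, 0, 0); (0, 0, 0, 2, 0); (0, 3, 0, 0, 0))


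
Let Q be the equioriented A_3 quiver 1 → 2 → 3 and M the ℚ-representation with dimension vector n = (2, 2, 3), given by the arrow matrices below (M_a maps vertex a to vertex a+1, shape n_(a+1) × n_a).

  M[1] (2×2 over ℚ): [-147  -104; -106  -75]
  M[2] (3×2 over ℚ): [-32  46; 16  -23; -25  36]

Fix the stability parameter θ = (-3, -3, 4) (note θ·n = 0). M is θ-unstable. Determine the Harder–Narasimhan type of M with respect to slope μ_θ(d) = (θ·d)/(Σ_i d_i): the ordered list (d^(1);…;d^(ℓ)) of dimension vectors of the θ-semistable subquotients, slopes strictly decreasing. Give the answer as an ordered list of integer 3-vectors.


Barcode: M ≅ I[1,3]^2, I[3,3]. HN layers by μ_θ (2 steps, strictly decreasing):
  μ^(1)=4; μ^(2)=-3

((0, 0, 3); (2, 2, 0))


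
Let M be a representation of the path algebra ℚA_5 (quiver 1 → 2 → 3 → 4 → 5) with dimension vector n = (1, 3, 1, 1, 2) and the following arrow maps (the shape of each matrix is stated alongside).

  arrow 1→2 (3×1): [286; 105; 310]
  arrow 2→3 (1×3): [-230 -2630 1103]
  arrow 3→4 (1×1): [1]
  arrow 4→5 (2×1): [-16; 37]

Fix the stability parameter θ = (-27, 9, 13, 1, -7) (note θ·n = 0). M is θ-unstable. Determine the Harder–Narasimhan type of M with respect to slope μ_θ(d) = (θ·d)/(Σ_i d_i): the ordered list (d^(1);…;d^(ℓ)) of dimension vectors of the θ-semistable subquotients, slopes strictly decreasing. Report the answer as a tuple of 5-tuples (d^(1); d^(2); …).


Via rank(M_{q-1}∘⋯∘M_p): M ≅ I[1,2], I[2,2], I[2,5], I[5,5].
μ_θ-semistable layers: μ^(1)=9; μ^(2)=4; μ^(3)=-7; μ^(4)=-27

((0, 2, 0, 0, 0); (0, 1, 1, 1, 1); (0, 0, 0, 0, 1); (1, 0, 0, 0, 0))


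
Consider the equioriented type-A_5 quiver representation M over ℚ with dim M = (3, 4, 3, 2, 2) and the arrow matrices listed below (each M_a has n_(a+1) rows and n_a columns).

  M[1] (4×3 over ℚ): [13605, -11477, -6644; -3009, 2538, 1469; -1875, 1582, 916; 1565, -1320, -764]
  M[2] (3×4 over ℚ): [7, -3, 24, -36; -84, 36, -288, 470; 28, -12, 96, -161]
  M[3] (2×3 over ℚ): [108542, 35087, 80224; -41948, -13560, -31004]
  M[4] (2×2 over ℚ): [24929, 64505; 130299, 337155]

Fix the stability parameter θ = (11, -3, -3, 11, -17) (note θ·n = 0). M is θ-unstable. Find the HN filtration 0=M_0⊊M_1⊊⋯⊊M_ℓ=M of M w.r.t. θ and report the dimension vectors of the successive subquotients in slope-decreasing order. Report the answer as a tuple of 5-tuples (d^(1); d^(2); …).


Interval decomposition of M: I[1,2], I[1,4], I[1,5], I[2,2], I[3,3], I[5,5].
HN type (ℓ=6): μ^(1)=11; μ^(2)=4; μ^(3)=5/3; μ^(4)=-1/5; μ^(5)=-3; μ^(6)=-17

((0, 0, 0, 1, 0); (1, 1, 0, 0, 0); (1, 1, 1, 0, 0); (1, 1, 1, 1, 1); (0, 1, 1, 0, 0); (0, 0, 0, 0, 1))


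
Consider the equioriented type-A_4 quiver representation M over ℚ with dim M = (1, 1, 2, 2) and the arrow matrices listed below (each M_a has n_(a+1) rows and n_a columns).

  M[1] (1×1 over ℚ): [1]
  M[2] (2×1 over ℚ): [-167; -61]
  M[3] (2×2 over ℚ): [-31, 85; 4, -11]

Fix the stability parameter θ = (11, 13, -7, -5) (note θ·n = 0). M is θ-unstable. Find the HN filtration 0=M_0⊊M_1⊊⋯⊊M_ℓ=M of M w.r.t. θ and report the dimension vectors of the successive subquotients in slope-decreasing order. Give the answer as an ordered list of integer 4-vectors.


Barcode: M ≅ I[1,4], I[3,4]. HN layers by μ_θ (3 steps, strictly decreasing):
  μ^(1)=3; μ^(2)=-5; μ^(3)=-7

((1, 1, 1, 1); (0, 0, 0, 1); (0, 0, 1, 0))


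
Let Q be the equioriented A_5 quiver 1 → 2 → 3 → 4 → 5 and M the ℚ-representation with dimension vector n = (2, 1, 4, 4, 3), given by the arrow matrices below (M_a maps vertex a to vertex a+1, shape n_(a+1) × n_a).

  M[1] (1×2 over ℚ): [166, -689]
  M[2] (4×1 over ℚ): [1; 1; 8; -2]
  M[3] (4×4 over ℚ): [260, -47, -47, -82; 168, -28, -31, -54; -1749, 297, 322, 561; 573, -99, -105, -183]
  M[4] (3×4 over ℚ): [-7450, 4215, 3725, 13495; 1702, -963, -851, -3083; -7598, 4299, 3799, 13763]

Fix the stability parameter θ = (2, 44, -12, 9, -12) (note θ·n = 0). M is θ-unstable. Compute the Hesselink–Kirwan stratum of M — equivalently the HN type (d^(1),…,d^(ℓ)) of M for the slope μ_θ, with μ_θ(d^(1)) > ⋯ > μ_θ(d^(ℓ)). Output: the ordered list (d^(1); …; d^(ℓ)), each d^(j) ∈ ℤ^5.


Via rank(M_{q-1}∘⋯∘M_p): M ≅ I[1,1], I[1,4], I[3,3], I[3,4], I[3,5], I[4,5], I[5,5].
μ_θ-semistable layers: μ^(1)=41/3; μ^(2)=9; μ^(3)=2; μ^(4)=-3/2; μ^(5)=-12

((0, 1, 1, 1, 0); (0, 0, 0, 1, 0); (2, 0, 0, 0, 0); (0, 0, 0, 2, 2); (0, 0, 3, 0, 1))


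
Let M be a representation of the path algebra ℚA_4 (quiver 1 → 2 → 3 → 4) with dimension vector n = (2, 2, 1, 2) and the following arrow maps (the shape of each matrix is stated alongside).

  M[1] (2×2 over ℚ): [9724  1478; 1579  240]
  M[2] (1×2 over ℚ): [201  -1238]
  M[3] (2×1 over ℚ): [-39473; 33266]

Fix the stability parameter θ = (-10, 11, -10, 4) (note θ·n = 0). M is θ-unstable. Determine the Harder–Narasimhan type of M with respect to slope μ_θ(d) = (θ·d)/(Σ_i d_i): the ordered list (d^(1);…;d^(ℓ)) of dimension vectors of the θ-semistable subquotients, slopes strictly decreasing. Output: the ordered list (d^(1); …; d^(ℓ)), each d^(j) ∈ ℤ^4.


Barcode: M ≅ I[1,2], I[1,4], I[4,4]. HN layers by μ_θ (4 steps, strictly decreasing):
  μ^(1)=11; μ^(2)=4; μ^(3)=1/2; μ^(4)=-10

((0, 1, 0, 0); (0, 0, 0, 2); (0, 1, 1, 0); (2, 0, 0, 0))


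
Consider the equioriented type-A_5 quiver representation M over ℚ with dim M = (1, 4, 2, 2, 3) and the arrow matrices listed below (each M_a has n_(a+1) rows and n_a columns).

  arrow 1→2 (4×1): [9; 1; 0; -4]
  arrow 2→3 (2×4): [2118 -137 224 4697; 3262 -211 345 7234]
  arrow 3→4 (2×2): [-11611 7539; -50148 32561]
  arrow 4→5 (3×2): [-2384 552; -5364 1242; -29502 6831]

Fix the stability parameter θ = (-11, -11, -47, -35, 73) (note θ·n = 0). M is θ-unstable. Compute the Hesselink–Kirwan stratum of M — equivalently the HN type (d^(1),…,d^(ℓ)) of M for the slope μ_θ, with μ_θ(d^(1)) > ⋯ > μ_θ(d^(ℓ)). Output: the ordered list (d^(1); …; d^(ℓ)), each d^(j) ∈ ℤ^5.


Interval decomposition of M: I[1,5], I[2,2]^2, I[2,4], I[5,5]^2.
HN type (ℓ=4): μ^(1)=73; μ^(2)=-11; μ^(3)=-26; μ^(4)=-31

((0, 0, 0, 0, 3); (0, 2, 0, 0, 0); (1, 1, 1, 1, 0); (0, 1, 1, 1, 0))


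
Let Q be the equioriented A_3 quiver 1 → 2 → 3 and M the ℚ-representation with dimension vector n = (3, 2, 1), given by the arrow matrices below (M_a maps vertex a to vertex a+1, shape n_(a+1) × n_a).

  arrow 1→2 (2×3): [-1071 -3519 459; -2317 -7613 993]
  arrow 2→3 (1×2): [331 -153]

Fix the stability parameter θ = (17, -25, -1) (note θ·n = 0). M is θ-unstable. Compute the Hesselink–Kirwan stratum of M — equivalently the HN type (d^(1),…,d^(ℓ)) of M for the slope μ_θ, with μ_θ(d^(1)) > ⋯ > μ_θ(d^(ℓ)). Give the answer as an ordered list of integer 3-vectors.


Interval decomposition of M: I[1,1]^2, I[1,2], I[2,3].
HN type (ℓ=4): μ^(1)=17; μ^(2)=-1; μ^(3)=-4; μ^(4)=-25

((2, 0, 0); (0, 0, 1); (1, 1, 0); (0, 1, 0))


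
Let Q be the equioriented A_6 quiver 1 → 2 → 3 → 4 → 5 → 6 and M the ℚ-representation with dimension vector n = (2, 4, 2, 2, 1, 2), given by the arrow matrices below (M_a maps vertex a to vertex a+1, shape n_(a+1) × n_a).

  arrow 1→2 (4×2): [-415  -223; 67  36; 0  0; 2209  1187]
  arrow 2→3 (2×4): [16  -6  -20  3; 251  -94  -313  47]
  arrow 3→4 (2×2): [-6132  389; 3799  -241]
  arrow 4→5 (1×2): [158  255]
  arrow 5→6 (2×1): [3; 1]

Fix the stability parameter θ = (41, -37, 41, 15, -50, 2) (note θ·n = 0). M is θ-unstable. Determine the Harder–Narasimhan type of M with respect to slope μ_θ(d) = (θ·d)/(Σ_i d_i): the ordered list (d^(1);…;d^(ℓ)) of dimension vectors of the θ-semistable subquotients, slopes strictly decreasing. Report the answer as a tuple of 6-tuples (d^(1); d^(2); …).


Interval decomposition of M: I[1,2], I[1,6], I[2,2], I[2,4], I[6,6].
HN type (ℓ=3): μ^(1)=28; μ^(2)=2; μ^(3)=-37

((0, 0, 1, 1, 0, 0); (2, 2, 1, 1, 1, 2); (0, 2, 0, 0, 0, 0))


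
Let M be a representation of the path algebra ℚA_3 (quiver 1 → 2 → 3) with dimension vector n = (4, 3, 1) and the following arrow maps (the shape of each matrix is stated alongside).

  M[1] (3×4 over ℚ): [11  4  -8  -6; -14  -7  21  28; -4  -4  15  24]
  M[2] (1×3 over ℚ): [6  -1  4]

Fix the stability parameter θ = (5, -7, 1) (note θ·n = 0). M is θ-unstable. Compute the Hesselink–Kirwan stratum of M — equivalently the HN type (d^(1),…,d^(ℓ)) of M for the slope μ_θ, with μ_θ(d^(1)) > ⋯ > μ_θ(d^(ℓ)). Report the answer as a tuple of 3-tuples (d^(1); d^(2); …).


Interval decomposition of M: I[1,1], I[1,2]^2, I[1,3].
HN type (ℓ=3): μ^(1)=5; μ^(2)=1; μ^(3)=-1

((1, 0, 0); (0, 0, 1); (3, 3, 0))


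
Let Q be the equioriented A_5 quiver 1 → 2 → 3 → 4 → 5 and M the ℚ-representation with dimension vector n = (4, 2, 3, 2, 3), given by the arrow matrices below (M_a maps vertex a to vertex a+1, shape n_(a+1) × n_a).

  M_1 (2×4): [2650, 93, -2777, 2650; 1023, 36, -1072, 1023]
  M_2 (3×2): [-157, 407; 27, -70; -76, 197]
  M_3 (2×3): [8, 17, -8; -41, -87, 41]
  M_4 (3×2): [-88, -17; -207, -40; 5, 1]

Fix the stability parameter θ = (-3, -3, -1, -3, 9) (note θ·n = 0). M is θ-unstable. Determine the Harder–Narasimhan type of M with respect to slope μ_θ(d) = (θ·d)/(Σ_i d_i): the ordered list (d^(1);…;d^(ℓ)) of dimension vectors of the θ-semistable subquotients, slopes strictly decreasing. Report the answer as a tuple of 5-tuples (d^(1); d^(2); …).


Barcode: M ≅ I[1,1]^2, I[1,3], I[1,5], I[3,5], I[5,5]. HN layers by μ_θ (4 steps, strictly decreasing):
  μ^(1)=9; μ^(2)=-1; μ^(3)=-2; μ^(4)=-3

((0, 0, 0, 0, 3); (0, 0, 1, 0, 0); (0, 0, 2, 2, 0); (4, 2, 0, 0, 0))


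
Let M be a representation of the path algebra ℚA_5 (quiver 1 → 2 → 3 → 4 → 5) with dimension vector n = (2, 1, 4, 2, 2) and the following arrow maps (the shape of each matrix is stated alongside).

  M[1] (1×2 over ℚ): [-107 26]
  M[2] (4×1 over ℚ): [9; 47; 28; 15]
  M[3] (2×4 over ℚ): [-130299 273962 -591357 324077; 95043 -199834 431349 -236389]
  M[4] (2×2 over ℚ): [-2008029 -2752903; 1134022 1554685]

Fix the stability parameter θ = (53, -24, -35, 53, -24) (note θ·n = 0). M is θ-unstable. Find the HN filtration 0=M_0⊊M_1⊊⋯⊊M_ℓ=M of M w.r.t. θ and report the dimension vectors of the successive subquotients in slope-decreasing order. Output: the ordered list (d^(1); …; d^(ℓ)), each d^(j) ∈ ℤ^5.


Via rank(M_{q-1}∘⋯∘M_p): M ≅ I[1,1], I[1,5], I[3,3]^3, I[4,5].
μ_θ-semistable layers: μ^(1)=53; μ^(2)=29/2; μ^(3)=-2; μ^(4)=-35

((1, 0, 0, 0, 0); (0, 0, 0, 2, 2); (1, 1, 1, 0, 0); (0, 0, 3, 0, 0))


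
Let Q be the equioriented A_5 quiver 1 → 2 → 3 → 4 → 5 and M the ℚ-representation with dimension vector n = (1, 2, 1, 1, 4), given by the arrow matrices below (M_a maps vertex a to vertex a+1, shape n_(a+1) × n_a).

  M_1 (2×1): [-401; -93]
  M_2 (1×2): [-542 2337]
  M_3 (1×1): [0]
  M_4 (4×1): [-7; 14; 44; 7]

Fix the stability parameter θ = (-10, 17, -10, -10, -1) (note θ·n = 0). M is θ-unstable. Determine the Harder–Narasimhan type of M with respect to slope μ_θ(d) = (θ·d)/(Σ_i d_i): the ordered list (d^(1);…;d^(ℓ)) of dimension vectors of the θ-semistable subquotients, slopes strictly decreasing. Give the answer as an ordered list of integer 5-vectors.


Interval decomposition of M: I[1,3], I[2,2], I[4,5], I[5,5]^3.
HN type (ℓ=4): μ^(1)=17; μ^(2)=7/2; μ^(3)=-1; μ^(4)=-10

((0, 1, 0, 0, 0); (0, 1, 1, 0, 0); (0, 0, 0, 0, 4); (1, 0, 0, 1, 0))


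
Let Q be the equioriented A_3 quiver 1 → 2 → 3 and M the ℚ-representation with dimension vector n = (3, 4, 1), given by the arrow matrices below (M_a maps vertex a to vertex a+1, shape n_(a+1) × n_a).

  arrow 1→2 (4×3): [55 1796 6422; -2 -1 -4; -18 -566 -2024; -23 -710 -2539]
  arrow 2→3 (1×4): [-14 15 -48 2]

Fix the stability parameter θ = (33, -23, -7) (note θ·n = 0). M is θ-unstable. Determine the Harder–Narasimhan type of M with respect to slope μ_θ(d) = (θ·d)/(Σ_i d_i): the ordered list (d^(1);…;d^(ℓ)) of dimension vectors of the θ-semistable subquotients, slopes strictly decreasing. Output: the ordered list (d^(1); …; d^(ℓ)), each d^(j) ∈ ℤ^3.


Via rank(M_{q-1}∘⋯∘M_p): M ≅ I[1,2]^2, I[1,3], I[2,2].
μ_θ-semistable layers: μ^(1)=5; μ^(2)=1; μ^(3)=-23

((2, 2, 0); (1, 1, 1); (0, 1, 0))


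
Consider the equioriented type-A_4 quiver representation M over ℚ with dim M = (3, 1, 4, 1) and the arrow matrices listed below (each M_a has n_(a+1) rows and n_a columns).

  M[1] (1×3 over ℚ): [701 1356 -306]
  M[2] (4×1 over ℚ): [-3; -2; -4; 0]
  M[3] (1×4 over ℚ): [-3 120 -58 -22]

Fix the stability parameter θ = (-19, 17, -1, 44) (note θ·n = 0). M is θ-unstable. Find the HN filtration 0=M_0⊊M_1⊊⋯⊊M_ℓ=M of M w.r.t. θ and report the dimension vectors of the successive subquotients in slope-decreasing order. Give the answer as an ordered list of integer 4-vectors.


Barcode: M ≅ I[1,1]^2, I[1,4], I[3,3]^3. HN layers by μ_θ (4 steps, strictly decreasing):
  μ^(1)=44; μ^(2)=8; μ^(3)=-1; μ^(4)=-19

((0, 0, 0, 1); (0, 1, 1, 0); (0, 0, 3, 0); (3, 0, 0, 0))


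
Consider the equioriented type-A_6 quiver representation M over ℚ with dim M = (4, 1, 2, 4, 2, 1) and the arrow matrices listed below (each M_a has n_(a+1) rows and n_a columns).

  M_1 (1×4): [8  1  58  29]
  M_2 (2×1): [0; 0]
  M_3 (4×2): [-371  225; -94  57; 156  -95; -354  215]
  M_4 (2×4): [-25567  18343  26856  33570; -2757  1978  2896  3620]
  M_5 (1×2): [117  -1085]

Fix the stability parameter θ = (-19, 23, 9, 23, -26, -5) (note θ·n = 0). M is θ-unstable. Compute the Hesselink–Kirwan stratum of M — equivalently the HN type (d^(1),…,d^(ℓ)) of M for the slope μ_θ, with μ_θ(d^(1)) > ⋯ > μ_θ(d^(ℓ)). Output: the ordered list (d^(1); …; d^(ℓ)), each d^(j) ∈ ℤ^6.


Interval decomposition of M: I[1,1]^3, I[1,2], I[3,5], I[3,6], I[4,4]^2.
HN type (ℓ=4): μ^(1)=23; μ^(2)=2; μ^(3)=1/4; μ^(4)=-19

((0, 1, 0, 2, 0, 0); (0, 0, 1, 1, 1, 0); (0, 0, 1, 1, 1, 1); (4, 0, 0, 0, 0, 0))


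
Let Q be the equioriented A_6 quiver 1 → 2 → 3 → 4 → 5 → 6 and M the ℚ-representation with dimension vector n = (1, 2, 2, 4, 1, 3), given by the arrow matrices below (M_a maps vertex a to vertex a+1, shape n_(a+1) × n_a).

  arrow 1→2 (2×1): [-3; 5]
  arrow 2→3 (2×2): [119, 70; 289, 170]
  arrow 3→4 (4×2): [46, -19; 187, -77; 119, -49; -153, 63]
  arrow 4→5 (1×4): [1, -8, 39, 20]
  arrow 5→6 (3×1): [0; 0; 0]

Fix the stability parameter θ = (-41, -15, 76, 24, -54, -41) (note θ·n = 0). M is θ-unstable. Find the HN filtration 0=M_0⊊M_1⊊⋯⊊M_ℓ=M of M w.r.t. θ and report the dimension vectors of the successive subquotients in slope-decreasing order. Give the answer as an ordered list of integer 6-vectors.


Interval decomposition of M: I[1,5], I[2,2], I[3,4], I[4,4]^2, I[6,6]^3.
HN type (ℓ=5): μ^(1)=50; μ^(2)=24; μ^(3)=46/3; μ^(4)=-15; μ^(5)=-41

((0, 0, 1, 1, 0, 0); (0, 0, 0, 2, 0, 0); (0, 0, 1, 1, 1, 0); (0, 2, 0, 0, 0, 0); (1, 0, 0, 0, 0, 3))


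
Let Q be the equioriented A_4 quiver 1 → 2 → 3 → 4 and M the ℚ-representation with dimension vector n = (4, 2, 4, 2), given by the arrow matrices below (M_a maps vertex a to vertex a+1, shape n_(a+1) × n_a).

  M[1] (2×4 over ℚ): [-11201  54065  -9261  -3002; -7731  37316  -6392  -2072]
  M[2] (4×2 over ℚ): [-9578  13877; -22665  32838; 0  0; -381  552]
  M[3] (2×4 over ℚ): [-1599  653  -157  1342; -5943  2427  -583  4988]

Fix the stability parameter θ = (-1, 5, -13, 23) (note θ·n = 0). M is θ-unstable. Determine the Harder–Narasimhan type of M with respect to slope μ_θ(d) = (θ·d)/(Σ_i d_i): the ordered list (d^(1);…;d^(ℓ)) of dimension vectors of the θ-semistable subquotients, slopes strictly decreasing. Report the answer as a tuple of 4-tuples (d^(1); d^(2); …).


Barcode: M ≅ I[1,1]^2, I[1,3], I[1,4], I[3,3], I[3,4]. HN layers by μ_θ (4 steps, strictly decreasing):
  μ^(1)=23; μ^(2)=-1; μ^(3)=-3; μ^(4)=-13

((0, 0, 0, 2); (2, 0, 0, 0); (2, 2, 2, 0); (0, 0, 2, 0))


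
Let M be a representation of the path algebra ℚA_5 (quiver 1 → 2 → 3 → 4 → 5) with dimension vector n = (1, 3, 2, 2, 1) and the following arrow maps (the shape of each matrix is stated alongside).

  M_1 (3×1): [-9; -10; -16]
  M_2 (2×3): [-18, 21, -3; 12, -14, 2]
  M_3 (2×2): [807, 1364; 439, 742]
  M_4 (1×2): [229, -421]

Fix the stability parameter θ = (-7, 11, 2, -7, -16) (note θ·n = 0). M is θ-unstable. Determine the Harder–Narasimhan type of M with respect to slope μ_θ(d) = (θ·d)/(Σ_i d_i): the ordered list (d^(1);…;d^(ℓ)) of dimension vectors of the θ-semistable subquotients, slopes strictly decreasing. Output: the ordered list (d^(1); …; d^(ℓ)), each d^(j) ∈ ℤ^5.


Barcode: M ≅ I[1,2], I[2,2], I[2,5], I[3,4]. HN layers by μ_θ (3 steps, strictly decreasing):
  μ^(1)=11; μ^(2)=-5/2; μ^(3)=-7

((0, 2, 0, 0, 0); (0, 1, 2, 2, 1); (1, 0, 0, 0, 0))


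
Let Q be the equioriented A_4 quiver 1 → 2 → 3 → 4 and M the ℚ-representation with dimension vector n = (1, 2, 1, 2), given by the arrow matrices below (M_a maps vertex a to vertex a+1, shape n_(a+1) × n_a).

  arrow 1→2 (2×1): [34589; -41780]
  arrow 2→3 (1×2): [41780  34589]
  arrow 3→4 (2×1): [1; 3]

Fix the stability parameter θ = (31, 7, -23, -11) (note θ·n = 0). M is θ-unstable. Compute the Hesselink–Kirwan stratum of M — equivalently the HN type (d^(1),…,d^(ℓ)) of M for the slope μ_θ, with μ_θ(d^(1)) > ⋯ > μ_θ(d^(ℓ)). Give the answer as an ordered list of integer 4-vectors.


Via rank(M_{q-1}∘⋯∘M_p): M ≅ I[1,2], I[2,4], I[4,4].
μ_θ-semistable layers: μ^(1)=19; μ^(2)=-9; μ^(3)=-11

((1, 1, 0, 0); (0, 1, 1, 1); (0, 0, 0, 1))


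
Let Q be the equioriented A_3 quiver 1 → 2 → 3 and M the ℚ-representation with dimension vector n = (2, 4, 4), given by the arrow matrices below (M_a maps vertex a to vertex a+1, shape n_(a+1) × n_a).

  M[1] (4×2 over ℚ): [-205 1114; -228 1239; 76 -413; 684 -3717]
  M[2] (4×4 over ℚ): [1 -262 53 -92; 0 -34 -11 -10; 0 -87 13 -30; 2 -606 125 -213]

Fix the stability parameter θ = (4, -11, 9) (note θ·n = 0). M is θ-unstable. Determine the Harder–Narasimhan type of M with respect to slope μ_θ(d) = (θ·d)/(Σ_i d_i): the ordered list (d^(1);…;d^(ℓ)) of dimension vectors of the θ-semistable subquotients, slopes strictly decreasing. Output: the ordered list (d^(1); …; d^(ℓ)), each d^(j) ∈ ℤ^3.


Barcode: M ≅ I[1,3]^2, I[2,3]^2. HN layers by μ_θ (3 steps, strictly decreasing):
  μ^(1)=9; μ^(2)=-7/2; μ^(3)=-11

((0, 0, 4); (2, 2, 0); (0, 2, 0))


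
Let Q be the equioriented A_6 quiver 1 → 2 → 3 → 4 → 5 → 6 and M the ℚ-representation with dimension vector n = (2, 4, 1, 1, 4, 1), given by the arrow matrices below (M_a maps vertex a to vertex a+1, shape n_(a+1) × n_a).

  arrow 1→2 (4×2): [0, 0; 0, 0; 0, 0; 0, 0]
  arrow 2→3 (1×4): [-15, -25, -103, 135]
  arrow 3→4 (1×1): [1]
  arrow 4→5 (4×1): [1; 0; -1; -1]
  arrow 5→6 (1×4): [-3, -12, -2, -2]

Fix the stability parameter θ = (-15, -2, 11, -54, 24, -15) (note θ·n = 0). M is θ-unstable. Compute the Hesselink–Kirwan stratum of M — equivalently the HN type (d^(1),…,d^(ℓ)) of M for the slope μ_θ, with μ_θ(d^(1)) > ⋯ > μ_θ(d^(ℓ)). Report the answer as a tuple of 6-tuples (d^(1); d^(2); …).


Via rank(M_{q-1}∘⋯∘M_p): M ≅ I[1,1]^2, I[2,2]^3, I[2,6], I[5,5]^3.
μ_θ-semistable layers: μ^(1)=24; μ^(2)=9/2; μ^(3)=-2; μ^(4)=-15

((0, 0, 0, 0, 3, 0); (0, 0, 0, 0, 1, 1); (0, 3, 0, 0, 0, 0); (2, 1, 1, 1, 0, 0))


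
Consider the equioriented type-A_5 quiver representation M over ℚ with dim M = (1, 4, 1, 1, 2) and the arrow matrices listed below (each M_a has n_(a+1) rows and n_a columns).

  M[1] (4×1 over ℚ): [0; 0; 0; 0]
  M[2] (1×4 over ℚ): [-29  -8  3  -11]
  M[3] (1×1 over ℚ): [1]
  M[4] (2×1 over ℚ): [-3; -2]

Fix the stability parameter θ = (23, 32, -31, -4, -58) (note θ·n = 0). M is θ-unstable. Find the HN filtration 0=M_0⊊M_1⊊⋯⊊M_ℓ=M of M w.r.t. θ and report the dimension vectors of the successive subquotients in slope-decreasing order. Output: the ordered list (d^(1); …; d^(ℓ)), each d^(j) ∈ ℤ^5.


Interval decomposition of M: I[1,1], I[2,2]^3, I[2,5], I[5,5].
HN type (ℓ=4): μ^(1)=32; μ^(2)=23; μ^(3)=-61/4; μ^(4)=-58

((0, 3, 0, 0, 0); (1, 0, 0, 0, 0); (0, 1, 1, 1, 1); (0, 0, 0, 0, 1))


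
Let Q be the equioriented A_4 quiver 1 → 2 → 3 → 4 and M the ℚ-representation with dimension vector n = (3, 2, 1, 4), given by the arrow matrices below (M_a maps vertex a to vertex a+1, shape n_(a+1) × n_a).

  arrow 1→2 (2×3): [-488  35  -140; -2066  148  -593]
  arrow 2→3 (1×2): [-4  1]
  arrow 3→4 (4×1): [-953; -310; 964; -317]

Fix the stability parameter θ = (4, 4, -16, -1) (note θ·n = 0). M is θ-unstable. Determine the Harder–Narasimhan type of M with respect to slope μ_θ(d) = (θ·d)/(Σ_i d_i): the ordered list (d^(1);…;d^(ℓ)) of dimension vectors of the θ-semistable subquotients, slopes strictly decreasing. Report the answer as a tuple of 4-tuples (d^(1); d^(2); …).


Via rank(M_{q-1}∘⋯∘M_p): M ≅ I[1,1], I[1,2], I[1,4], I[4,4]^3.
μ_θ-semistable layers: μ^(1)=4; μ^(2)=-1; μ^(3)=-8/3

((2, 1, 0, 0); (0, 0, 0, 4); (1, 1, 1, 0))


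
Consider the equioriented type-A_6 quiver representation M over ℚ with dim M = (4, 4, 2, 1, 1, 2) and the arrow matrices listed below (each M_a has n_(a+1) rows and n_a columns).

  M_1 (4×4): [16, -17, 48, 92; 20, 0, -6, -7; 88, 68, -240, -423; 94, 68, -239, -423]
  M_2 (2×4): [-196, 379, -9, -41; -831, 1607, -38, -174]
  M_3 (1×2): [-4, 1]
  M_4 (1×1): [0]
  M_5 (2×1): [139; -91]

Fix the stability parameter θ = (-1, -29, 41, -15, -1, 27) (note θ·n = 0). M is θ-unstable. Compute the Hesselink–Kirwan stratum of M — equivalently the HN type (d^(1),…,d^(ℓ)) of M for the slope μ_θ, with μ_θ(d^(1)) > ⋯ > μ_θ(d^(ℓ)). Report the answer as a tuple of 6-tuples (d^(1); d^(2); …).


Barcode: M ≅ I[1,1], I[1,2], I[1,3], I[1,4], I[2,2], I[5,6], I[6,6]. HN layers by μ_θ (6 steps, strictly decreasing):
  μ^(1)=41; μ^(2)=27; μ^(3)=13; μ^(4)=-1; μ^(5)=-15; μ^(6)=-29

((0, 0, 1, 0, 0, 0); (0, 0, 0, 0, 0, 2); (0, 0, 1, 1, 0, 0); (1, 0, 0, 0, 1, 0); (3, 3, 0, 0, 0, 0); (0, 1, 0, 0, 0, 0))


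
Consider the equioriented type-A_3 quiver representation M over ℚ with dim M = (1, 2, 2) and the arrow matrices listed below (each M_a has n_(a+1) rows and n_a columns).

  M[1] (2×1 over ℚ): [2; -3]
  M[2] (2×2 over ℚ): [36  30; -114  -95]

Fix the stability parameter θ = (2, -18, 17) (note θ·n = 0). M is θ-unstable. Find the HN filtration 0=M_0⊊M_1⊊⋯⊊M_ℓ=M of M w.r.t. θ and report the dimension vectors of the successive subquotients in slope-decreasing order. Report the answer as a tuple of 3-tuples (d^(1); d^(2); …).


Via rank(M_{q-1}∘⋯∘M_p): M ≅ I[1,3], I[2,2], I[3,3].
μ_θ-semistable layers: μ^(1)=17; μ^(2)=-8; μ^(3)=-18

((0, 0, 2); (1, 1, 0); (0, 1, 0))


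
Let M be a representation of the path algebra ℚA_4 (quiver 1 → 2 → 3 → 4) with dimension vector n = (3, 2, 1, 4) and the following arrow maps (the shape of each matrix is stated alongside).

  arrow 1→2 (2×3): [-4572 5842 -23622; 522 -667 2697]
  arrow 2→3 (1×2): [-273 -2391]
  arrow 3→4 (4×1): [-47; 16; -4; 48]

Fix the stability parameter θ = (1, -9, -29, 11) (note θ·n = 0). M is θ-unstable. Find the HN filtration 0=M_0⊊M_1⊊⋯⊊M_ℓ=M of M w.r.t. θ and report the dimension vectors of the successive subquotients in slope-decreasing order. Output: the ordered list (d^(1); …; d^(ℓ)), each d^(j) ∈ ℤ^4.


Via rank(M_{q-1}∘⋯∘M_p): M ≅ I[1,1]^2, I[1,4], I[2,2], I[4,4]^3.
μ_θ-semistable layers: μ^(1)=11; μ^(2)=1; μ^(3)=-9; μ^(4)=-37/3

((0, 0, 0, 4); (2, 0, 0, 0); (0, 1, 0, 0); (1, 1, 1, 0))


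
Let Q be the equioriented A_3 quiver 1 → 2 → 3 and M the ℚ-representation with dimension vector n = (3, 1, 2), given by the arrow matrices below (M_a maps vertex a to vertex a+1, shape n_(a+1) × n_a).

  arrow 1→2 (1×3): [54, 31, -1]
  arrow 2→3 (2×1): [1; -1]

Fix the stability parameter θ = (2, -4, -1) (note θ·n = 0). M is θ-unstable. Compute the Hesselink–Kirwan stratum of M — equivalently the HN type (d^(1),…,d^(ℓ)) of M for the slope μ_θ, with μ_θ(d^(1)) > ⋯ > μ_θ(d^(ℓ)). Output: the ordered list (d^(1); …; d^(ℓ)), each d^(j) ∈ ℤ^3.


Barcode: M ≅ I[1,1]^2, I[1,3], I[3,3]. HN layers by μ_θ (2 steps, strictly decreasing):
  μ^(1)=2; μ^(2)=-1

((2, 0, 0); (1, 1, 2))


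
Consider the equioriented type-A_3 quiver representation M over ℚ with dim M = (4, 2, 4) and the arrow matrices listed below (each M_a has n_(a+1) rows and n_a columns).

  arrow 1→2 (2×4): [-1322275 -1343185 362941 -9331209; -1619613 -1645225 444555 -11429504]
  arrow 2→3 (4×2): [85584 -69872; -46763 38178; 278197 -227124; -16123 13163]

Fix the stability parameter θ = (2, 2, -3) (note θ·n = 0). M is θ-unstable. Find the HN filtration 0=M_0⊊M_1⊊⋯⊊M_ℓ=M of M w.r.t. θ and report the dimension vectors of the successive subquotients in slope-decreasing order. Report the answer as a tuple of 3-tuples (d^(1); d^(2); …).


Interval decomposition of M: I[1,1]^2, I[1,3]^2, I[3,3]^2.
HN type (ℓ=3): μ^(1)=2; μ^(2)=1/3; μ^(3)=-3

((2, 0, 0); (2, 2, 2); (0, 0, 2))


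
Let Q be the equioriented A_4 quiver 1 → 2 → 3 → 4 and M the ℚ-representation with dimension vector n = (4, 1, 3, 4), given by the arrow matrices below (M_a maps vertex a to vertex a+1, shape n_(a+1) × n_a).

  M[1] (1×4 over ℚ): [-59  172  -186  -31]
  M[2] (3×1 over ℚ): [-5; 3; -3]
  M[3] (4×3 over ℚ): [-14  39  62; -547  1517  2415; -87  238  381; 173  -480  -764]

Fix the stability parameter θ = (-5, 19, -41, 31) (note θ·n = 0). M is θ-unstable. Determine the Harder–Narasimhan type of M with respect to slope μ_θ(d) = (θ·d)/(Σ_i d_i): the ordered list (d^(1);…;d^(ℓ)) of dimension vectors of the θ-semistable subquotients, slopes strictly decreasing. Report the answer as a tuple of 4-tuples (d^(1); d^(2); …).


Barcode: M ≅ I[1,1]^3, I[1,4], I[3,4]^2, I[4,4]. HN layers by μ_θ (4 steps, strictly decreasing):
  μ^(1)=31; μ^(2)=-5; μ^(3)=-9; μ^(4)=-41

((0, 0, 0, 4); (3, 0, 0, 0); (1, 1, 1, 0); (0, 0, 2, 0))


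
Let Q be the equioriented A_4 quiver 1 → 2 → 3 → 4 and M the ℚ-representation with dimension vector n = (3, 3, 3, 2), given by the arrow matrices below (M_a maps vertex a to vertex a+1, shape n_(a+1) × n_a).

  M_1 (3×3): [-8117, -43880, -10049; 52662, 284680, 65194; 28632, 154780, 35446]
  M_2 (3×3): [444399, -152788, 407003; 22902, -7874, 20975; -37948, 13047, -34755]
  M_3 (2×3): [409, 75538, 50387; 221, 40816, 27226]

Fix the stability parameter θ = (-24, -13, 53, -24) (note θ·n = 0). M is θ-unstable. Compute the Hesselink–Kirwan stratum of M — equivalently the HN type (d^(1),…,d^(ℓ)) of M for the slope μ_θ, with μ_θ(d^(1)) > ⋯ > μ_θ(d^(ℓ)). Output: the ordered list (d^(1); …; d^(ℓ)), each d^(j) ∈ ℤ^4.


Interval decomposition of M: I[1,1], I[1,4]^2, I[2,3].
HN type (ℓ=4): μ^(1)=53; μ^(2)=29/2; μ^(3)=-13; μ^(4)=-24

((0, 0, 1, 0); (0, 0, 2, 2); (0, 3, 0, 0); (3, 0, 0, 0))


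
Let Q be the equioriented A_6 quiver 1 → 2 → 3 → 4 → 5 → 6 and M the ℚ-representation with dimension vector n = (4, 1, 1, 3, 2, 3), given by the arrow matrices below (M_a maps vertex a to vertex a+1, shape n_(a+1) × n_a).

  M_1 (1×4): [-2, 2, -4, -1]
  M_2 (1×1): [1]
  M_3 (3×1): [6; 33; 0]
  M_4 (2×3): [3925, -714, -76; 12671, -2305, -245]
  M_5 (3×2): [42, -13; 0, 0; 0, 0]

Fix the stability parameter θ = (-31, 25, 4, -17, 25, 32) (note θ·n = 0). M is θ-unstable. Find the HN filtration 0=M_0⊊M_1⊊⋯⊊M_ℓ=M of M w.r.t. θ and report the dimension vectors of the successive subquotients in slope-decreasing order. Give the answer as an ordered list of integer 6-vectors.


Via rank(M_{q-1}∘⋯∘M_p): M ≅ I[1,1]^3, I[1,6], I[4,4], I[4,5], I[6,6]^2.
μ_θ-semistable layers: μ^(1)=32; μ^(2)=25; μ^(3)=4; μ^(4)=-17; μ^(5)=-31

((0, 0, 0, 0, 0, 3); (0, 0, 0, 0, 2, 0); (0, 1, 1, 1, 0, 0); (0, 0, 0, 2, 0, 0); (4, 0, 0, 0, 0, 0))


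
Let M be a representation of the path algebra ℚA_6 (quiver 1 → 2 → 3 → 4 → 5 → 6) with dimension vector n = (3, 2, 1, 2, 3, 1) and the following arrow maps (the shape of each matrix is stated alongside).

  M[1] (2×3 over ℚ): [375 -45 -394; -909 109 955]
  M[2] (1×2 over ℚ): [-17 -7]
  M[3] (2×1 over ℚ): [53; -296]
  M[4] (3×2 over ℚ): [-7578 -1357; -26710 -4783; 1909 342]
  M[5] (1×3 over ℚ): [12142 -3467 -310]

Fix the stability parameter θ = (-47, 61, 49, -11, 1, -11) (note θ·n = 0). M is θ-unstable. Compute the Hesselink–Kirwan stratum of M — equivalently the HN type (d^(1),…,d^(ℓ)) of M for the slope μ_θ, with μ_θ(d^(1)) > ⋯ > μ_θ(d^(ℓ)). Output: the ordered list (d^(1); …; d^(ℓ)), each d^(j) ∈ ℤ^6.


Interval decomposition of M: I[1,1], I[1,2], I[1,5], I[4,6], I[5,5].
HN type (ℓ=6): μ^(1)=61; μ^(2)=25; μ^(3)=1; μ^(4)=-5; μ^(5)=-11; μ^(6)=-47

((0, 1, 0, 0, 0, 0); (0, 1, 1, 1, 1, 0); (0, 0, 0, 0, 1, 0); (0, 0, 0, 0, 1, 1); (0, 0, 0, 1, 0, 0); (3, 0, 0, 0, 0, 0))
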